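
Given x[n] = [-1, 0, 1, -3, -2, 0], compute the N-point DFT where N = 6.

X[k] = Σ(n=0 to 5) x[n] · ω_6^(nk)
where ω_6 = e^(-2πi/6)

Computing each X[k]:
X[0] = -5
X[1] = 2.5000-2.5981i
X[2] = -3.5000+2.5981i
X[3] = 1
X[4] = -3.5000-2.5981i
X[5] = 2.5000+2.5981i

X = [-5, 2.5000-2.5981i, -3.5000+2.5981i, 1, -3.5000-2.5981i, 2.5000+2.5981i]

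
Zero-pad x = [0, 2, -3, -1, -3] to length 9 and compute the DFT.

Original 5-point DFT: [-5, 2.9271-3.5797i, -0.4271-4.8410i, -0.4271+4.8410i, 2.9271+3.5797i]
Zero-padded 9-point DFT provides frequency interpolation.

DFT_9([x, 0, ...]) = [-5, 4.3302+3.5609i, 1.3682-3.7379i, 1.0000-1.7321i, -4.1985-4.7008i, -4.1985+4.7008i, 1.0000+1.7321i, 1.3682+3.7379i, 4.3302-3.5609i]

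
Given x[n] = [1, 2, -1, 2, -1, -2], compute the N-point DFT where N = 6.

X[k] = Σ(n=0 to 5) x[n] · ω_6^(nk)
where ω_6 = e^(-2πi/6)

Computing each X[k]:
X[0] = 1
X[1] = -3.4641i
X[2] = 4.0000-3.4641i
X[3] = -3
X[4] = 4.0000+3.4641i
X[5] = 3.4641i

X = [1, -3.4641i, 4.0000-3.4641i, -3, 4.0000+3.4641i, 3.4641i]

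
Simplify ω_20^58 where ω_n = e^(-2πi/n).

Since ω_20^20 = 1, powers reduce modulo 20.
58 mod 20 = 18
So ω_20^58 = ω_20^18 = e^(-2πi·18/20)

ω_20^58 = ω_20^18 = 0.8090+0.5878i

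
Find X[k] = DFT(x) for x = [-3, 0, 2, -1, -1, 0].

X[k] = Σ(n=0 to 5) x[n] · ω_6^(nk)
where ω_6 = e^(-2πi/6)

Computing each X[k]:
X[0] = -3
X[1] = -2.5000-2.5981i
X[2] = -4.5000+2.5981i
X[3] = -1
X[4] = -4.5000-2.5981i
X[5] = -2.5000+2.5981i

X = [-3, -2.5000-2.5981i, -4.5000+2.5981i, -1, -4.5000-2.5981i, -2.5000+2.5981i]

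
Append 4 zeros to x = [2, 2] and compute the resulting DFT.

Original 2-point DFT: [4, 0]
Zero-padded 6-point DFT provides frequency interpolation.

DFT_6([x, 0, ...]) = [4, 3.0000-1.7321i, 1.0000-1.7321i, 0, 1.0000+1.7321i, 3.0000+1.7321i]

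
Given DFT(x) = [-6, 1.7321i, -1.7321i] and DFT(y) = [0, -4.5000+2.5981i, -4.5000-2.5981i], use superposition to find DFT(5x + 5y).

By linearity: DFT(5x + 5y) = 5·DFT(x) + 5·DFT(y)
= 5·[-6, 1.7321i, -1.7321i] + 5·[0, -4.5000+2.5981i, -4.5000-2.5981i]

Computing element-wise:
Z[0] = 5·(-6) + 5·(0) = -30
Z[1] = 5·(1.7321i) + 5·(-4.5000+2.5981i) = -22.5000+21.6510i
Z[2] = 5·(-1.7321i) + 5·(-4.5000-2.5981i) = -22.5000-21.6510i

DFT(5x + 5y) = 5·X + 5·Y = [-30, -22.5000+21.6510i, -22.5000-21.6510i]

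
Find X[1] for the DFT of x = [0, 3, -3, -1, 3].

X[1] = Σ(n=0 to 4) x[n] · ω_5^(1n) where ω_5 = e^(-2πi/5)
= (0)·ω_5^0 + (3)·ω_5^1 + (-3)·ω_5^2 + (-1)·ω_5^3 + (3)·ω_5^4

X[1] = 5.0902+1.1756i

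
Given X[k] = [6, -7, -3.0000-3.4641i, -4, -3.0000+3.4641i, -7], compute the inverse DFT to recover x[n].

x[n] = (1/6) Σ(k=0 to 5) X[k] · e^(2πikn/6)

Computing each x[n]:
x[0] = -3
x[1] = 2
x[2] = 1
x[3] = 3
x[4] = 3
x[5] = 0

x = [-3, 2, 1, 3, 3, 0]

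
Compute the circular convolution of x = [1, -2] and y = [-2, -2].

(x ⊛ y)[n] = Σ(m=0 to 1) x[m] · y[(n-m) mod 2]

Computing each output sample:
(x ⊛ y)[0] = 2
(x ⊛ y)[1] = 2

x ⊛ y = [2, 2]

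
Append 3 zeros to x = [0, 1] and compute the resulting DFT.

Original 2-point DFT: [1, -1]
Zero-padded 5-point DFT provides frequency interpolation.

DFT_5([x, 0, ...]) = [1, 0.3090-0.9511i, -0.8090-0.5878i, -0.8090+0.5878i, 0.3090+0.9511i]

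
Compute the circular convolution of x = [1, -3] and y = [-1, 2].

(x ⊛ y)[n] = Σ(m=0 to 1) x[m] · y[(n-m) mod 2]

Computing each output sample:
(x ⊛ y)[0] = -7
(x ⊛ y)[1] = 5

x ⊛ y = [-7, 5]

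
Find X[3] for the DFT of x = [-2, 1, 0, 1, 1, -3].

X[3] = Σ(n=0 to 5) x[n] · ω_6^(3n) where ω_6 = e^(-2πi/6)
= (-2)·ω_6^0 + (1)·ω_6^3 + (0)·ω_6^6 + (1)·ω_6^9 + (1)·ω_6^12 + (-3)·ω_6^15

X[3] = 0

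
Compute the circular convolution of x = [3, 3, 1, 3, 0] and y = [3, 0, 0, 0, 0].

(x ⊛ y)[n] = Σ(m=0 to 4) x[m] · y[(n-m) mod 5]

Computing each output sample:
(x ⊛ y)[0] = 9
(x ⊛ y)[1] = 9
(x ⊛ y)[2] = 3
(x ⊛ y)[3] = 9
(x ⊛ y)[4] = 0

x ⊛ y = [9, 9, 3, 9, 0]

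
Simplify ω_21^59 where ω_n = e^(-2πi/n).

Since ω_21^21 = 1, powers reduce modulo 21.
59 mod 21 = 17
So ω_21^59 = ω_21^17 = e^(-2πi·17/21)

ω_21^59 = ω_21^17 = 0.3653+0.9309i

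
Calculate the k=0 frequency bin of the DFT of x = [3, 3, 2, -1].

X[0] = Σ(n=0 to 3) x[n] · ω_4^0 = Σ x[n]
= (3) + (3) + (2) + (-1)

X[0] = 7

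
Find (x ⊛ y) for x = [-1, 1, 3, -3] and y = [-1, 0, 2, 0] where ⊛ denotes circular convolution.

(x ⊛ y)[n] = Σ(m=0 to 3) x[m] · y[(n-m) mod 4]

Computing each output sample:
(x ⊛ y)[0] = 7
(x ⊛ y)[1] = -7
(x ⊛ y)[2] = -5
(x ⊛ y)[3] = 5

x ⊛ y = [7, -7, -5, 5]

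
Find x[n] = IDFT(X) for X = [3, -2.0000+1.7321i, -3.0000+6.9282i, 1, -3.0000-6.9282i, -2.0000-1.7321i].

x[n] = (1/6) Σ(k=0 to 5) X[k] · e^(2πikn/6)

Computing each x[n]:
x[0] = -1
x[1] = -2
x[2] = 3
x[3] = 0
x[4] = 0
x[5] = 3

x = [-1, -2, 3, 0, 0, 3]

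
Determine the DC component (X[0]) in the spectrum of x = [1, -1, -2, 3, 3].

X[0] = Σ(n=0 to 4) x[n] · ω_5^0 = Σ x[n]
= (1) + (-1) + (-2) + (3) + (3)

X[0] = 4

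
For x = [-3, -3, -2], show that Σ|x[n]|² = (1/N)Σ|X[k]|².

Time domain:
Σ|x[n]|² = |-3|² + |-3|² + |-2|² = 22.0000

Frequency domain:
(1/3)Σ|X[k]|² = (1/3)(|-8|² + |-0.5000+0.8660i|² + |-0.5000-0.8660i|²) = (1/3)·66.0000 = 22.0000

Both sides agree, confirming Parseval's theorem.

Σ|x[n]|² = (1/N)Σ|X[k]|² = 22.0000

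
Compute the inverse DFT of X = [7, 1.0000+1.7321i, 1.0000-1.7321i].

x[n] = (1/3) Σ(k=0 to 2) X[k] · e^(2πikn/3)

Computing each x[n]:
x[0] = 3
x[1] = 1
x[2] = 3

x = [3, 1, 3]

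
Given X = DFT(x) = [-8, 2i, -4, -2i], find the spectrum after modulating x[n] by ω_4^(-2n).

Modulation property: DFT(ω_4^(-2n)·x[n]) = X[(k-2) mod 4], so circularly shift X by 2 positions.

X[k-2] = [-4, -2i, -8, 2i]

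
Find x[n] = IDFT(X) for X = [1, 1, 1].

x[n] = (1/3) Σ(k=0 to 2) X[k] · e^(2πikn/3)

Computing each x[n]:
x[0] = 1
x[1] = 0
x[2] = 0

x = [1, 0, 0]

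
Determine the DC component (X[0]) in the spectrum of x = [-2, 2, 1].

X[0] = Σ(n=0 to 2) x[n] · ω_3^0 = Σ x[n]
= (-2) + (2) + (1)

X[0] = 1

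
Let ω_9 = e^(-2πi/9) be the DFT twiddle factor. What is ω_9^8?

ω_9^8 = e^(-2πi·8/9)
= cos(-2π·8/9) + i·sin(-2π·8/9)
= cos(-16π/9) + i·sin(-16π/9)

ω_9^8 = cos(-16π/9) + i·sin(-16π/9) = 0.7660+0.6428i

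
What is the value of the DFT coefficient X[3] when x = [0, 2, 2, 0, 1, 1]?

X[3] = Σ(n=0 to 5) x[n] · ω_6^(3n) where ω_6 = e^(-2πi/6)
= (0)·ω_6^0 + (2)·ω_6^3 + (2)·ω_6^6 + (0)·ω_6^9 + (1)·ω_6^12 + (1)·ω_6^15

X[3] = 0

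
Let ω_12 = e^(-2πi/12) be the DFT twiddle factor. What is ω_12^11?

ω_12^11 = e^(-2πi·11/12)
= cos(-2π·11/12) + i·sin(-2π·11/12)
= cos(-22π/12) + i·sin(-22π/12)

ω_12^11 = cos(-22π/12) + i·sin(-22π/12) = 0.8660+0.5000i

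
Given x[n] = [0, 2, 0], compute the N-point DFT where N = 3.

X[k] = Σ(n=0 to 2) x[n] · ω_3^(nk)
where ω_3 = e^(-2πi/3)

Computing each X[k]:
X[0] = 2
X[1] = -1.0000-1.7321i
X[2] = -1.0000+1.7321i

X = [2, -1.0000-1.7321i, -1.0000+1.7321i]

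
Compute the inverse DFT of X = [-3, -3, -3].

x[n] = (1/3) Σ(k=0 to 2) X[k] · e^(2πikn/3)

Computing each x[n]:
x[0] = -3
x[1] = 0
x[2] = 0

x = [-3, 0, 0]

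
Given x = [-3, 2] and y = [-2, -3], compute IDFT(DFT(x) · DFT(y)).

(x ⊛ y)[n] = Σ(m=0 to 1) x[m] · y[(n-m) mod 2]

Computing each output sample:
(x ⊛ y)[0] = 0
(x ⊛ y)[1] = 5

x ⊛ y = [0, 5]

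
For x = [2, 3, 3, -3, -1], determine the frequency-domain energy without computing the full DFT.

Parseval: Σ|x[n]|² = (1/N)Σ|X[k]|², so Σ|X[k]|² = N·Σ|x[n]|² = 5·32.0000

Σ|X[k]|² = N·Σ|x[n]|² = 5·32.0000 = 160.0000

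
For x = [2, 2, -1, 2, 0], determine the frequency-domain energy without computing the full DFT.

Parseval: Σ|x[n]|² = (1/N)Σ|X[k]|², so Σ|X[k]|² = N·Σ|x[n]|² = 5·13.0000

Σ|X[k]|² = N·Σ|x[n]|² = 5·13.0000 = 65.0000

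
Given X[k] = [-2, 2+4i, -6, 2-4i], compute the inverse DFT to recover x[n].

x[n] = (1/4) Σ(k=0 to 3) X[k] · e^(2πikn/4)

Computing each x[n]:
x[0] = -1
x[1] = -1
x[2] = -3
x[3] = 3

x = [-1, -1, -3, 3]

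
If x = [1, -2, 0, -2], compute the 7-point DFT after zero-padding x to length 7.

Original 4-point DFT: [-3, 1, 5, 1]
Zero-padded 7-point DFT provides frequency interpolation.

DFT_7([x, 0, ...]) = [-3, 1.5550+2.4314i, 0.1981+0.3862i, 3.2470+2.8176i, 3.2470-2.8176i, 0.1981-0.3862i, 1.5550-2.4314i]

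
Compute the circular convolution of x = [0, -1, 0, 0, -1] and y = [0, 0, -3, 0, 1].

(x ⊛ y)[n] = Σ(m=0 to 4) x[m] · y[(n-m) mod 5]

Computing each output sample:
(x ⊛ y)[0] = -1
(x ⊛ y)[1] = 3
(x ⊛ y)[2] = 0
(x ⊛ y)[3] = 2
(x ⊛ y)[4] = 0

x ⊛ y = [-1, 3, 0, 2, 0]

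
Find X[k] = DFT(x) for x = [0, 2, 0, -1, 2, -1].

X[k] = Σ(n=0 to 5) x[n] · ω_6^(nk)
where ω_6 = e^(-2πi/6)

Computing each X[k]:
X[0] = 2
X[1] = 0.5000-0.8660i
X[2] = -2.5000-4.3301i
X[3] = 2
X[4] = -2.5000+4.3301i
X[5] = 0.5000+0.8660i

X = [2, 0.5000-0.8660i, -2.5000-4.3301i, 2, -2.5000+4.3301i, 0.5000+0.8660i]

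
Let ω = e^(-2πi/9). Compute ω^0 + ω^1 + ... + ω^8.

Sum of all nth roots of unity equals 0 for n > 1 (geometric series with r ≠ 1).

0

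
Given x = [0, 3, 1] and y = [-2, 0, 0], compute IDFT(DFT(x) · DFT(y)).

(x ⊛ y)[n] = Σ(m=0 to 2) x[m] · y[(n-m) mod 3]

Computing each output sample:
(x ⊛ y)[0] = 0
(x ⊛ y)[1] = -6
(x ⊛ y)[2] = -2

x ⊛ y = [0, -6, -2]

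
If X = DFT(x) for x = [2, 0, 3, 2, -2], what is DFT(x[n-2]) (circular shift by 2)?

Time shift by 2: X_shifted[k] = ω_5^(2k) · X[k]
Shifted x = [2, -2, 2, 0, 3]

DFT(x[n-2]) = [5, 0.6910+3.5797i, 1.8090+4.8410i, 1.8090-4.8410i, 0.6910-3.5797i]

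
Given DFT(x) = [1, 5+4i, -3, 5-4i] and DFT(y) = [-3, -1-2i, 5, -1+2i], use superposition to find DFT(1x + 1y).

By linearity: DFT(1x + 1y) = 1·DFT(x) + 1·DFT(y)
= 1·[1, 5+4i, -3, 5-4i] + 1·[-3, -1-2i, 5, -1+2i]

Computing element-wise:
Z[0] = 1·(1) + 1·(-3) = -2
Z[1] = 1·(5+4i) + 1·(-1-2i) = 4+2i
Z[2] = 1·(-3) + 1·(5) = 2
Z[3] = 1·(5-4i) + 1·(-1+2i) = 4-2i

DFT(1x + 1y) = 1·X + 1·Y = [-2, 4+2i, 2, 4-2i]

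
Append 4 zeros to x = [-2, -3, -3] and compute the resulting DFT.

Original 3-point DFT: [-8, 1, 1]
Zero-padded 7-point DFT provides frequency interpolation.

DFT_7([x, 0, ...]) = [-8, -3.2029+5.2703i, 1.3705+1.6231i, -1.1676-1.0438i, -1.1676+1.0438i, 1.3705-1.6231i, -3.2029-5.2703i]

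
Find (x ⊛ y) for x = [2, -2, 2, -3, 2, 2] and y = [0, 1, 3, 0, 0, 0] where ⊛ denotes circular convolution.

(x ⊛ y)[n] = Σ(m=0 to 5) x[m] · y[(n-m) mod 6]

Computing each output sample:
(x ⊛ y)[0] = 8
(x ⊛ y)[1] = 8
(x ⊛ y)[2] = 4
(x ⊛ y)[3] = -4
(x ⊛ y)[4] = 3
(x ⊛ y)[5] = -7

x ⊛ y = [8, 8, 4, -4, 3, -7]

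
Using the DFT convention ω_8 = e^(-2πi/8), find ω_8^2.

ω_8^2 = e^(-2πi·2/8)
= cos(-2π·2/8) + i·sin(-2π·2/8)
= cos(-4π/8) + i·sin(-4π/8)

ω_8^2 = cos(-4π/8) + i·sin(-4π/8) = -1i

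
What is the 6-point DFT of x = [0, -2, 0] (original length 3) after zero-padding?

Original 3-point DFT: [-2, 1.0000+1.7321i, 1.0000-1.7321i]
Zero-padded 6-point DFT provides frequency interpolation.

DFT_6([x, 0, ...]) = [-2, -1.0000+1.7321i, 1.0000+1.7321i, 2, 1.0000-1.7321i, -1.0000-1.7321i]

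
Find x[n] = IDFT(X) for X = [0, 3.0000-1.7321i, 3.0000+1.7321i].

x[n] = (1/3) Σ(k=0 to 2) X[k] · e^(2πikn/3)

Computing each x[n]:
x[0] = 2
x[1] = 0
x[2] = -2

x = [2, 0, -2]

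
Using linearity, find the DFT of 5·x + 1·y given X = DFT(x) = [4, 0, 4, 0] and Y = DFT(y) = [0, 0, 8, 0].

By linearity: DFT(5x + 1y) = 5·DFT(x) + 1·DFT(y)
= 5·[4, 0, 4, 0] + 1·[0, 0, 8, 0]

Computing element-wise:
Z[0] = 5·(4) + 1·(0) = 20
Z[1] = 5·(0) + 1·(0) = 0
Z[2] = 5·(4) + 1·(8) = 28
Z[3] = 5·(0) + 1·(0) = 0

DFT(5x + 1y) = 5·X + 1·Y = [20, 0, 28, 0]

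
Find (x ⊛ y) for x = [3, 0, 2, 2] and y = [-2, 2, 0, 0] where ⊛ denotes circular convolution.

(x ⊛ y)[n] = Σ(m=0 to 3) x[m] · y[(n-m) mod 4]

Computing each output sample:
(x ⊛ y)[0] = -2
(x ⊛ y)[1] = 6
(x ⊛ y)[2] = -4
(x ⊛ y)[3] = 0

x ⊛ y = [-2, 6, -4, 0]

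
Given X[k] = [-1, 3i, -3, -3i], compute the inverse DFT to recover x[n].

x[n] = (1/4) Σ(k=0 to 3) X[k] · e^(2πikn/4)

Computing each x[n]:
x[0] = -1
x[1] = -1
x[2] = -1
x[3] = 2

x = [-1, -1, -1, 2]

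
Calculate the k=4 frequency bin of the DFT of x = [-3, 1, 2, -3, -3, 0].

X[4] = Σ(n=0 to 5) x[n] · ω_6^(4n) where ω_6 = e^(-2πi/6)
= (-3)·ω_6^0 + (1)·ω_6^4 + (2)·ω_6^8 + (-3)·ω_6^12 + (-3)·ω_6^16 + (0)·ω_6^20

X[4] = -6.0000-3.4641i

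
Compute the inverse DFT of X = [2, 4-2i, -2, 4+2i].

x[n] = (1/4) Σ(k=0 to 3) X[k] · e^(2πikn/4)

Computing each x[n]:
x[0] = 2
x[1] = 2
x[2] = -2
x[3] = 0

x = [2, 2, -2, 0]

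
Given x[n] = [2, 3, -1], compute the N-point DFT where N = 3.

X[k] = Σ(n=0 to 2) x[n] · ω_3^(nk)
where ω_3 = e^(-2πi/3)

Computing each X[k]:
X[0] = 4
X[1] = 1.0000-3.4641i
X[2] = 1.0000+3.4641i

X = [4, 1.0000-3.4641i, 1.0000+3.4641i]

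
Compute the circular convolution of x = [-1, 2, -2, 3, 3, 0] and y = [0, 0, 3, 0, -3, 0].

(x ⊛ y)[n] = Σ(m=0 to 5) x[m] · y[(n-m) mod 6]

Computing each output sample:
(x ⊛ y)[0] = 15
(x ⊛ y)[1] = -9
(x ⊛ y)[2] = -12
(x ⊛ y)[3] = 6
(x ⊛ y)[4] = -3
(x ⊛ y)[5] = 3

x ⊛ y = [15, -9, -12, 6, -3, 3]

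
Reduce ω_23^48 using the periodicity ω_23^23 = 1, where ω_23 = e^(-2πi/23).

Since ω_23^23 = 1, powers reduce modulo 23.
48 mod 23 = 2
So ω_23^48 = ω_23^2 = e^(-2πi·2/23)

ω_23^48 = ω_23^2 = 0.8544-0.5196i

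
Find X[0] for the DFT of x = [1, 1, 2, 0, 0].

X[0] = Σ(n=0 to 4) x[n] · ω_5^0 = Σ x[n]
= (1) + (1) + (2) + (0) + (0)

X[0] = 4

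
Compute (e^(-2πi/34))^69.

Since ω_34^34 = 1, powers reduce modulo 34.
69 mod 34 = 1
So ω_34^69 = ω_34^1 = e^(-2πi·1/34)

ω_34^69 = ω_34^1 = 0.9830-0.1837i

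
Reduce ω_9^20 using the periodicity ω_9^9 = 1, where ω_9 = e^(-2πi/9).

Since ω_9^9 = 1, powers reduce modulo 9.
20 mod 9 = 2
So ω_9^20 = ω_9^2 = e^(-2πi·2/9)

ω_9^20 = ω_9^2 = 0.1736-0.9848i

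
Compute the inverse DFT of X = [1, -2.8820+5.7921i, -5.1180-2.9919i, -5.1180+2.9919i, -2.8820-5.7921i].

x[n] = (1/5) Σ(k=0 to 4) X[k] · e^(2πikn/5)

Computing each x[n]:
x[0] = -3
x[1] = 0
x[2] = -2
x[3] = 3
x[4] = 3

x = [-3, 0, -2, 3, 3]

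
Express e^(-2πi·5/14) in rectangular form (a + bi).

ω_14^5 = e^(-2πi·5/14)
= cos(-2π·5/14) + i·sin(-2π·5/14)
= cos(-10π/14) + i·sin(-10π/14)

ω_14^5 = cos(-10π/14) + i·sin(-10π/14) = -0.6235-0.7818i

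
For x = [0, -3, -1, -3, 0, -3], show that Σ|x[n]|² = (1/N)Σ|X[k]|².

Time domain:
Σ|x[n]|² = |0|² + |-3|² + |-1|² + |-3|² + |0|² + |-3|² = 28.0000

Frequency domain:
(1/6)Σ|X[k]|² = (1/6)(|-10|² + |0.5000+0.8660i|² + |0.5000-0.8660i|² + |8|² + |0.5000+0.8660i|² + |0.5000-0.8660i|²) = (1/6)·168.0000 = 28.0000

Both sides agree, confirming Parseval's theorem.

Σ|x[n]|² = (1/N)Σ|X[k]|² = 28.0000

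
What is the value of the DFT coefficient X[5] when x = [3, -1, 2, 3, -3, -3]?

X[5] = Σ(n=0 to 5) x[n] · ω_6^(5n) where ω_6 = e^(-2πi/6)
= (3)·ω_6^0 + (-1)·ω_6^5 + (2)·ω_6^10 + (3)·ω_6^15 + (-3)·ω_6^20 + (-3)·ω_6^25

X[5] = -1.5000+6.0622i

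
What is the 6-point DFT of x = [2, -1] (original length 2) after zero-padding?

Original 2-point DFT: [1, 3]
Zero-padded 6-point DFT provides frequency interpolation.

DFT_6([x, 0, ...]) = [1, 1.5000+0.8660i, 2.5000+0.8660i, 3, 2.5000-0.8660i, 1.5000-0.8660i]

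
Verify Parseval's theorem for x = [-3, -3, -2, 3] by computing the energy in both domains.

Time domain:
Σ|x[n]|² = |-3|² + |-3|² + |-2|² + |3|² = 31.0000

Frequency domain:
(1/4)Σ|X[k]|² = (1/4)(|-5|² + |-1+6i|² + |-5|² + |-1-6i|²) = (1/4)·124.0000 = 31.0000

Both sides agree, confirming Parseval's theorem.

Σ|x[n]|² = (1/N)Σ|X[k]|² = 31.0000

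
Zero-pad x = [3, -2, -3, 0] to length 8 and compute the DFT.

Original 4-point DFT: [-2, 6+2i, 2, 6-2i]
Zero-padded 8-point DFT provides frequency interpolation.

DFT_8([x, 0, ...]) = [-2, 1.5858+4.4142i, 6+2i, 4.4142-1.5858i, 2, 4.4142+1.5858i, 6-2i, 1.5858-4.4142i]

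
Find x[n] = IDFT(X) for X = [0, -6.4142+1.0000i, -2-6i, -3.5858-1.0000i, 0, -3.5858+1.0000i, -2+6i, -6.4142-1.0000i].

x[n] = (1/8) Σ(k=0 to 7) X[k] · e^(2πikn/8)

Computing each x[n]:
x[0] = -3
x[1] = 1
x[2] = 0
x[3] = -1
x[4] = 2
x[5] = 2
x[6] = 1
x[7] = -2

x = [-3, 1, 0, -1, 2, 2, 1, -2]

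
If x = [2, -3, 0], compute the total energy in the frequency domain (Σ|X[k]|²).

Parseval: Σ|x[n]|² = (1/N)Σ|X[k]|², so Σ|X[k]|² = N·Σ|x[n]|² = 3·13.0000

Σ|X[k]|² = N·Σ|x[n]|² = 3·13.0000 = 39.0000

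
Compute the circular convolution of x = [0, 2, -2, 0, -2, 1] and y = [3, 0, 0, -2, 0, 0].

(x ⊛ y)[n] = Σ(m=0 to 5) x[m] · y[(n-m) mod 6]

Computing each output sample:
(x ⊛ y)[0] = 0
(x ⊛ y)[1] = 10
(x ⊛ y)[2] = -8
(x ⊛ y)[3] = 0
(x ⊛ y)[4] = -10
(x ⊛ y)[5] = 7

x ⊛ y = [0, 10, -8, 0, -10, 7]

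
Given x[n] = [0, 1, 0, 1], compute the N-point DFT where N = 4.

X[k] = Σ(n=0 to 3) x[n] · ω_4^(nk)
where ω_4 = e^(-2πi/4)

Computing each X[k]:
X[0] = 2
X[1] = 0
X[2] = -2
X[3] = 0

X = [2, 0, -2, 0]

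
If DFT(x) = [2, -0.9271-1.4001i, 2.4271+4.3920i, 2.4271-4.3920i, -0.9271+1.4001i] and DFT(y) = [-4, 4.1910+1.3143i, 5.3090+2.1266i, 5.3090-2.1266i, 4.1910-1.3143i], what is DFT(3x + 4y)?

By linearity: DFT(3x + 4y) = 3·DFT(x) + 4·DFT(y)
= 3·[2, -0.9271-1.4001i, 2.4271+4.3920i, 2.4271-4.3920i, -0.9271+1.4001i] + 4·[-4, 4.1910+1.3143i, 5.3090+2.1266i, 5.3090-2.1266i, 4.1910-1.3143i]

Computing element-wise:
Z[0] = 3·(2) + 4·(-4) = -10
Z[1] = 3·(-0.9271-1.4001i) + 4·(4.1910+1.3143i) = 13.9827+1.0569i
Z[2] = 3·(2.4271+4.3920i) + 4·(5.3090+2.1266i) = 28.5173+21.6824i
Z[3] = 3·(2.4271-4.3920i) + 4·(5.3090-2.1266i) = 28.5173-21.6824i
Z[4] = 3·(-0.9271+1.4001i) + 4·(4.1910-1.3143i) = 13.9827-1.0569i

DFT(3x + 4y) = 3·X + 4·Y = [-10, 13.9827+1.0569i, 28.5173+21.6824i, 28.5173-21.6824i, 13.9827-1.0569i]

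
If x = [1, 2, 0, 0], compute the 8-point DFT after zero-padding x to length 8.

Original 4-point DFT: [3, 1-2i, -1, 1+2i]
Zero-padded 8-point DFT provides frequency interpolation.

DFT_8([x, 0, ...]) = [3, 2.4142-1.4142i, 1-2i, -0.4142-1.4142i, -1, -0.4142+1.4142i, 1+2i, 2.4142+1.4142i]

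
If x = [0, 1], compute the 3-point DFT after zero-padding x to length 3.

Original 2-point DFT: [1, -1]
Zero-padded 3-point DFT provides frequency interpolation.

DFT_3([x, 0, ...]) = [1, -0.5000-0.8660i, -0.5000+0.8660i]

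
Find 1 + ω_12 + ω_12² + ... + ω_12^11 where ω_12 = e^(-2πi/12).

Sum of all nth roots of unity equals 0 for n > 1 (geometric series with r ≠ 1).

0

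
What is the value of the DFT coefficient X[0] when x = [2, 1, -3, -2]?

X[0] = Σ(n=0 to 3) x[n] · ω_4^0 = Σ x[n]
= (2) + (1) + (-3) + (-2)

X[0] = -2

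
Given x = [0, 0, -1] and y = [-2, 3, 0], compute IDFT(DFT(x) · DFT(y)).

(x ⊛ y)[n] = Σ(m=0 to 2) x[m] · y[(n-m) mod 3]

Computing each output sample:
(x ⊛ y)[0] = -3
(x ⊛ y)[1] = 0
(x ⊛ y)[2] = 2

x ⊛ y = [-3, 0, 2]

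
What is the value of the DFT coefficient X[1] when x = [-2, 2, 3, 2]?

X[1] = Σ(n=0 to 3) x[n] · ω_4^(1n) where ω_4 = e^(-2πi/4)
= (-2)·ω_4^0 + (2)·ω_4^1 + (3)·ω_4^2 + (2)·ω_4^3

X[1] = -5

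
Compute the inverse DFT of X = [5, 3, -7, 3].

x[n] = (1/4) Σ(k=0 to 3) X[k] · e^(2πikn/4)

Computing each x[n]:
x[0] = 1
x[1] = 3
x[2] = -2
x[3] = 3

x = [1, 3, -2, 3]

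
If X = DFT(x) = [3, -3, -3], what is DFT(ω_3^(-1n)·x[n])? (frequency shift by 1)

Modulation property: DFT(ω_3^(-1n)·x[n]) = X[(k-1) mod 3], so circularly shift X by 1 positions.

X[k-1] = [-3, 3, -3]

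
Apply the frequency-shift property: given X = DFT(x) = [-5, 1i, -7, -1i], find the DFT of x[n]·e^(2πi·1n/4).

Modulation property: DFT(ω_4^(-1n)·x[n]) = X[(k-1) mod 4], so circularly shift X by 1 positions.

X[k-1] = [-1i, -5, 1i, -7]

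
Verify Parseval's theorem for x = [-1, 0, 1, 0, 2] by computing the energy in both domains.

Time domain:
Σ|x[n]|² = |-1|² + |0|² + |1|² + |0|² + |2|² = 6.0000

Frequency domain:
(1/5)Σ|X[k]|² = (1/5)(|2|² + |-1.1910+1.3143i|² + |-2.3090+2.1266i|² + |-2.3090-2.1266i|² + |-1.1910-1.3143i|²) = (1/5)·30.0000 = 6.0000

Both sides agree, confirming Parseval's theorem.

Σ|x[n]|² = (1/N)Σ|X[k]|² = 6.0000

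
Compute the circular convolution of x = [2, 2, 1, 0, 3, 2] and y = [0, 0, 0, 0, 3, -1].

(x ⊛ y)[n] = Σ(m=0 to 5) x[m] · y[(n-m) mod 6]

Computing each output sample:
(x ⊛ y)[0] = 1
(x ⊛ y)[1] = -1
(x ⊛ y)[2] = 9
(x ⊛ y)[3] = 3
(x ⊛ y)[4] = 4
(x ⊛ y)[5] = 4

x ⊛ y = [1, -1, 9, 3, 4, 4]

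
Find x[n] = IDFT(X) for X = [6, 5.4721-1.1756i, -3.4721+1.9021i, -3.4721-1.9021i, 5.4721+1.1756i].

x[n] = (1/5) Σ(k=0 to 4) X[k] · e^(2πikn/5)

Computing each x[n]:
x[0] = 2
x[1] = 3
x[2] = 0
x[3] = -2
x[4] = 3

x = [2, 3, 0, -2, 3]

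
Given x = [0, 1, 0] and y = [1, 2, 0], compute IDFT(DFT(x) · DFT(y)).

(x ⊛ y)[n] = Σ(m=0 to 2) x[m] · y[(n-m) mod 3]

Computing each output sample:
(x ⊛ y)[0] = 0
(x ⊛ y)[1] = 1
(x ⊛ y)[2] = 2

x ⊛ y = [0, 1, 2]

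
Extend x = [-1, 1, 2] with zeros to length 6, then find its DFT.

Original 3-point DFT: [2, -2.5000+0.8660i, -2.5000-0.8660i]
Zero-padded 6-point DFT provides frequency interpolation.

DFT_6([x, 0, ...]) = [2, -1.5000-2.5981i, -2.5000+0.8660i, 0, -2.5000-0.8660i, -1.5000+2.5981i]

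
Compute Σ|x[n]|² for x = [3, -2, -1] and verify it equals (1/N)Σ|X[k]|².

Time domain:
Σ|x[n]|² = |3|² + |-2|² + |-1|² = 14.0000

Frequency domain:
(1/3)Σ|X[k]|² = (1/3)(|0|² + |4.5000+0.8660i|² + |4.5000-0.8660i|²) = (1/3)·42.0000 = 14.0000

Both sides agree, confirming Parseval's theorem.

Σ|x[n]|² = (1/N)Σ|X[k]|² = 14.0000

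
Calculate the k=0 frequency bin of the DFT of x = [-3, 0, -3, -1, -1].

X[0] = Σ(n=0 to 4) x[n] · ω_5^0 = Σ x[n]
= (-3) + (0) + (-3) + (-1) + (-1)

X[0] = -8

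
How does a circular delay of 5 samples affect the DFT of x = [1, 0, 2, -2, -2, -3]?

Time shift by 5: X_shifted[k] = ω_6^(5k) · X[k]
Shifted x = [0, 2, -2, -2, -3, 1]

DFT(x[n-5]) = [-4, 6.0000-1.7321i, -1, -6, -1, 6.0000+1.7321i]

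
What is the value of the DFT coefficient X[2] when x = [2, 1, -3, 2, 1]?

X[2] = Σ(n=0 to 4) x[n] · ω_5^(2n) where ω_5 = e^(-2πi/5)
= (2)·ω_5^0 + (1)·ω_5^2 + (-3)·ω_5^4 + (2)·ω_5^6 + (1)·ω_5^8

X[2] = 0.0729-4.7553i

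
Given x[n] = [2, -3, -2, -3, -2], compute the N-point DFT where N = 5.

X[k] = Σ(n=0 to 4) x[n] · ω_5^(nk)
where ω_5 = e^(-2πi/5)

Computing each X[k]:
X[0] = -8
X[1] = 4.5000+0.3633i
X[2] = 4.5000+1.5388i
X[3] = 4.5000-1.5388i
X[4] = 4.5000-0.3633i

X = [-8, 4.5000+0.3633i, 4.5000+1.5388i, 4.5000-1.5388i, 4.5000-0.3633i]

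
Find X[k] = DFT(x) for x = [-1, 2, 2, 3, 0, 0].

X[k] = Σ(n=0 to 5) x[n] · ω_6^(nk)
where ω_6 = e^(-2πi/6)

Computing each X[k]:
X[0] = 6
X[1] = -4.0000-3.4641i
X[2] = 0
X[3] = -4
X[4] = 0
X[5] = -4.0000+3.4641i

X = [6, -4.0000-3.4641i, 0, -4, 0, -4.0000+3.4641i]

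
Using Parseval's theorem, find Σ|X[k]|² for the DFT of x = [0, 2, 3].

Parseval: Σ|x[n]|² = (1/N)Σ|X[k]|², so Σ|X[k]|² = N·Σ|x[n]|² = 3·13.0000

Σ|X[k]|² = N·Σ|x[n]|² = 3·13.0000 = 39.0000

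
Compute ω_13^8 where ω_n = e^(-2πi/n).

ω_13^8 = e^(-2πi·8/13)
= cos(-2π·8/13) + i·sin(-2π·8/13)
= cos(-16π/13) + i·sin(-16π/13)

ω_13^8 = cos(-16π/13) + i·sin(-16π/13) = -0.7485+0.6631i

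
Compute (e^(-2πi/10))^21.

Since ω_10^10 = 1, powers reduce modulo 10.
21 mod 10 = 1
So ω_10^21 = ω_10^1 = e^(-2πi·1/10)

ω_10^21 = ω_10^1 = 0.8090-0.5878i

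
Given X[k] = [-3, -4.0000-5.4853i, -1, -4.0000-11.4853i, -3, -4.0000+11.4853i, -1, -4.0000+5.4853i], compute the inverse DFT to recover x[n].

x[n] = (1/8) Σ(k=0 to 7) X[k] · e^(2πikn/8)

Computing each x[n]:
x[0] = -3
x[1] = 3
x[2] = -2
x[3] = 3
x[4] = 1
x[5] = -3
x[6] = 1
x[7] = -3

x = [-3, 3, -2, 3, 1, -3, 1, -3]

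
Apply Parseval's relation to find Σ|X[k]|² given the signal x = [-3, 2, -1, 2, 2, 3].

Parseval: Σ|x[n]|² = (1/N)Σ|X[k]|², so Σ|X[k]|² = N·Σ|x[n]|² = 6·31.0000

Σ|X[k]|² = N·Σ|x[n]|² = 6·31.0000 = 186.0000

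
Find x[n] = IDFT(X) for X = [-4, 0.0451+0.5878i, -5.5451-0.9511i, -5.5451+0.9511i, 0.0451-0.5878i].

x[n] = (1/5) Σ(k=0 to 4) X[k] · e^(2πikn/5)

Computing each x[n]:
x[0] = -3
x[1] = 1
x[2] = -2
x[3] = -1
x[4] = 1

x = [-3, 1, -2, -1, 1]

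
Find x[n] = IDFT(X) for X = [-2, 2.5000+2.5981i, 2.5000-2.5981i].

x[n] = (1/3) Σ(k=0 to 2) X[k] · e^(2πikn/3)

Computing each x[n]:
x[0] = 1
x[1] = -3
x[2] = 0

x = [1, -3, 0]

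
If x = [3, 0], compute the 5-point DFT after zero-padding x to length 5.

Original 2-point DFT: [3, 3]
Zero-padded 5-point DFT provides frequency interpolation.

DFT_5([x, 0, ...]) = [3, 3, 3, 3, 3]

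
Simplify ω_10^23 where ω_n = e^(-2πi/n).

Since ω_10^10 = 1, powers reduce modulo 10.
23 mod 10 = 3
So ω_10^23 = ω_10^3 = e^(-2πi·3/10)

ω_10^23 = ω_10^3 = -0.3090-0.9511i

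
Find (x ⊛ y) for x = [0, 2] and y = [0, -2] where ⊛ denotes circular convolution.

(x ⊛ y)[n] = Σ(m=0 to 1) x[m] · y[(n-m) mod 2]

Computing each output sample:
(x ⊛ y)[0] = -4
(x ⊛ y)[1] = 0

x ⊛ y = [-4, 0]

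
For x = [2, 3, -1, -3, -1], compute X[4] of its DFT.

X[4] = Σ(n=0 to 4) x[n] · ω_5^(4n) where ω_5 = e^(-2πi/5)
= (2)·ω_5^0 + (3)·ω_5^4 + (-1)·ω_5^8 + (-3)·ω_5^12 + (-1)·ω_5^16

X[4] = 5.8541+4.9798i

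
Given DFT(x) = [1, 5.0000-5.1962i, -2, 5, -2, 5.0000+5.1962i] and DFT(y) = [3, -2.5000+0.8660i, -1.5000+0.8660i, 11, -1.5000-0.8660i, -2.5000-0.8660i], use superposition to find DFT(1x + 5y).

By linearity: DFT(1x + 5y) = 1·DFT(x) + 5·DFT(y)
= 1·[1, 5.0000-5.1962i, -2, 5, -2, 5.0000+5.1962i] + 5·[3, -2.5000+0.8660i, -1.5000+0.8660i, 11, -1.5000-0.8660i, -2.5000-0.8660i]

Computing element-wise:
Z[0] = 1·(1) + 5·(3) = 16
Z[1] = 1·(5.0000-5.1962i) + 5·(-2.5000+0.8660i) = -7.5000-0.8662i
Z[2] = 1·(-2) + 5·(-1.5000+0.8660i) = -9.5000+4.3300i
Z[3] = 1·(5) + 5·(11) = 60
Z[4] = 1·(-2) + 5·(-1.5000-0.8660i) = -9.5000-4.3300i
Z[5] = 1·(5.0000+5.1962i) + 5·(-2.5000-0.8660i) = -7.5000+0.8662i

DFT(1x + 5y) = 1·X + 5·Y = [16, -7.5000-0.8662i, -9.5000+4.3300i, 60, -9.5000-4.3300i, -7.5000+0.8662i]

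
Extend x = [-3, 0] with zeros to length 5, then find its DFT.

Original 2-point DFT: [-3, -3]
Zero-padded 5-point DFT provides frequency interpolation.

DFT_5([x, 0, ...]) = [-3, -3, -3, -3, -3]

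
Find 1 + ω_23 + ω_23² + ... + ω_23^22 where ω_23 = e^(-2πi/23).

Sum of all nth roots of unity equals 0 for n > 1 (geometric series with r ≠ 1).

0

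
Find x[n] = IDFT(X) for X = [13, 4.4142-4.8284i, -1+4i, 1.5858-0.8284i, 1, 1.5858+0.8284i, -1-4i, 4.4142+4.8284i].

x[n] = (1/8) Σ(k=0 to 7) X[k] · e^(2πikn/8)

Computing each x[n]:
x[0] = 3
x[1] = 2
x[2] = 3
x[3] = 3
x[4] = 0
x[5] = -1
x[6] = 1
x[7] = 2

x = [3, 2, 3, 3, 0, -1, 1, 2]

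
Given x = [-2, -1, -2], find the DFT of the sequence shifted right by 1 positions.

Time shift by 1: X_shifted[k] = ω_3^(1k) · X[k]
Shifted x = [-2, -2, -1]

DFT(x[n-1]) = [-5, -0.5000+0.8660i, -0.5000-0.8660i]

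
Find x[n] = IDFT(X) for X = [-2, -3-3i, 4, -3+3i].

x[n] = (1/4) Σ(k=0 to 3) X[k] · e^(2πikn/4)

Computing each x[n]:
x[0] = -1
x[1] = 0
x[2] = 2
x[3] = -3

x = [-1, 0, 2, -3]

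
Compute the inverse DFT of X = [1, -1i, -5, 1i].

x[n] = (1/4) Σ(k=0 to 3) X[k] · e^(2πikn/4)

Computing each x[n]:
x[0] = -1
x[1] = 2
x[2] = -1
x[3] = 1

x = [-1, 2, -1, 1]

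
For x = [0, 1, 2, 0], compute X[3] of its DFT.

X[3] = Σ(n=0 to 3) x[n] · ω_4^(3n) where ω_4 = e^(-2πi/4)
= (0)·ω_4^0 + (1)·ω_4^3 + (2)·ω_4^6 + (0)·ω_4^9

X[3] = -2+1i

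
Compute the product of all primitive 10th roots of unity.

The primitive 10th roots of unity are ω_10^k for k coprime to 10: k ∈ {1, 3, 7, 9}
Their product equals the constant term of the cyclotomic polynomial Φ_10(x) up to sign.
For n ≥ 3, the product of all primitive nth roots of unity is 1. (For n=1 it is 1; for n=2 it is -1.)

1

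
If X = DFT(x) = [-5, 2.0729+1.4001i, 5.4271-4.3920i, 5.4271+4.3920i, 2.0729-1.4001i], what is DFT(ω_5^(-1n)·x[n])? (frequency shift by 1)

Modulation property: DFT(ω_5^(-1n)·x[n]) = X[(k-1) mod 5], so circularly shift X by 1 positions.

X[k-1] = [2.0729-1.4001i, -5, 2.0729+1.4001i, 5.4271-4.3920i, 5.4271+4.3920i]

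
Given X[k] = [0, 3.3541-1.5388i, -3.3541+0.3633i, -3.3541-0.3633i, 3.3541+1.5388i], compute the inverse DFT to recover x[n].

x[n] = (1/5) Σ(k=0 to 4) X[k] · e^(2πikn/5)

Computing each x[n]:
x[0] = 0
x[1] = 2
x[2] = -1
x[3] = -2
x[4] = 1

x = [0, 2, -1, -2, 1]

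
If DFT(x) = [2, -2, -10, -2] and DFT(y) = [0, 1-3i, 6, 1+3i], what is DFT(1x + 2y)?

By linearity: DFT(1x + 2y) = 1·DFT(x) + 2·DFT(y)
= 1·[2, -2, -10, -2] + 2·[0, 1-3i, 6, 1+3i]

Computing element-wise:
Z[0] = 1·(2) + 2·(0) = 2
Z[1] = 1·(-2) + 2·(1-3i) = -6i
Z[2] = 1·(-10) + 2·(6) = 2
Z[3] = 1·(-2) + 2·(1+3i) = 6i

DFT(1x + 2y) = 1·X + 2·Y = [2, -6i, 2, 6i]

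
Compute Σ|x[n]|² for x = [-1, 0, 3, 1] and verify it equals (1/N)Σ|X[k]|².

Time domain:
Σ|x[n]|² = |-1|² + |0|² + |3|² + |1|² = 11.0000

Frequency domain:
(1/4)Σ|X[k]|² = (1/4)(|3|² + |-4+1i|² + |1|² + |-4-1i|²) = (1/4)·44.0000 = 11.0000

Both sides agree, confirming Parseval's theorem.

Σ|x[n]|² = (1/N)Σ|X[k]|² = 11.0000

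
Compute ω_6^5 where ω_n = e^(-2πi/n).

ω_6^5 = e^(-2πi·5/6)
= cos(-2π·5/6) + i·sin(-2π·5/6)
= cos(-10π/6) + i·sin(-10π/6)

ω_6^5 = cos(-10π/6) + i·sin(-10π/6) = 0.5000+0.8660i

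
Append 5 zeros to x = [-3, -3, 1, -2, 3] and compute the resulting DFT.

Original 5-point DFT: [-4, -2.1910+3.9430i, -3.3090+6.3799i, -3.3090-6.3799i, -2.1910-3.9430i]
Zero-padded 10-point DFT provides frequency interpolation.

DFT_10([x, 0, ...]) = [-4, -6.9271+0.9511i, -2.1910+3.9430i, -3.5729-0.5878i, -3.3090+6.3799i, 6, -3.3090-6.3799i, -3.5729+0.5878i, -2.1910-3.9430i, -6.9271-0.9511i]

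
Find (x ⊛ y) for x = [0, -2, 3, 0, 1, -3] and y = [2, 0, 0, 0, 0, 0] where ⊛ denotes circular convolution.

(x ⊛ y)[n] = Σ(m=0 to 5) x[m] · y[(n-m) mod 6]

Computing each output sample:
(x ⊛ y)[0] = 0
(x ⊛ y)[1] = -4
(x ⊛ y)[2] = 6
(x ⊛ y)[3] = 0
(x ⊛ y)[4] = 2
(x ⊛ y)[5] = -6

x ⊛ y = [0, -4, 6, 0, 2, -6]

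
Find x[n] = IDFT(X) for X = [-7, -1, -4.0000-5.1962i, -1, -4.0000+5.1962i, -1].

x[n] = (1/6) Σ(k=0 to 5) X[k] · e^(2πikn/6)

Computing each x[n]:
x[0] = -3
x[1] = 1
x[2] = -2
x[3] = -2
x[4] = 1
x[5] = -2

x = [-3, 1, -2, -2, 1, -2]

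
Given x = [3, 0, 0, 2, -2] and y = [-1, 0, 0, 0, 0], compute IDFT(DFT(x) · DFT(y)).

(x ⊛ y)[n] = Σ(m=0 to 4) x[m] · y[(n-m) mod 5]

Computing each output sample:
(x ⊛ y)[0] = -3
(x ⊛ y)[1] = 0
(x ⊛ y)[2] = 0
(x ⊛ y)[3] = -2
(x ⊛ y)[4] = 2

x ⊛ y = [-3, 0, 0, -2, 2]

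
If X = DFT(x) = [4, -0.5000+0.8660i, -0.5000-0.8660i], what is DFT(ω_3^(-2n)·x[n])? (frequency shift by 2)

Modulation property: DFT(ω_3^(-2n)·x[n]) = X[(k-2) mod 3], so circularly shift X by 2 positions.

X[k-2] = [-0.5000+0.8660i, -0.5000-0.8660i, 4]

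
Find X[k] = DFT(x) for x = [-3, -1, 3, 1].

X[k] = Σ(n=0 to 3) x[n] · ω_4^(nk)
where ω_4 = e^(-2πi/4)

Computing each X[k]:
X[0] = 0
X[1] = -6+2i
X[2] = 0
X[3] = -6-2i

X = [0, -6+2i, 0, -6-2i]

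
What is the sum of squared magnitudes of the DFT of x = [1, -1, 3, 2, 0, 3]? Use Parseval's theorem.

Parseval: Σ|x[n]|² = (1/N)Σ|X[k]|², so Σ|X[k]|² = N·Σ|x[n]|² = 6·24.0000

Σ|X[k]|² = N·Σ|x[n]|² = 6·24.0000 = 144.0000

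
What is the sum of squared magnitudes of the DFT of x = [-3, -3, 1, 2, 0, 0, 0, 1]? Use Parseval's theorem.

Parseval: Σ|x[n]|² = (1/N)Σ|X[k]|², so Σ|X[k]|² = N·Σ|x[n]|² = 8·24.0000

Σ|X[k]|² = N·Σ|x[n]|² = 8·24.0000 = 192.0000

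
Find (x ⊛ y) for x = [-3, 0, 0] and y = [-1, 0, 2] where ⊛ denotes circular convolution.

(x ⊛ y)[n] = Σ(m=0 to 2) x[m] · y[(n-m) mod 3]

Computing each output sample:
(x ⊛ y)[0] = 3
(x ⊛ y)[1] = 0
(x ⊛ y)[2] = -6

x ⊛ y = [3, 0, -6]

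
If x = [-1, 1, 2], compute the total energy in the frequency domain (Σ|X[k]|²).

Parseval: Σ|x[n]|² = (1/N)Σ|X[k]|², so Σ|X[k]|² = N·Σ|x[n]|² = 3·6.0000

Σ|X[k]|² = N·Σ|x[n]|² = 3·6.0000 = 18.0000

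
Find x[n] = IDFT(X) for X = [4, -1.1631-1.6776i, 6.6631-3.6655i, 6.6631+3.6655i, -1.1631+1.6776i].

x[n] = (1/5) Σ(k=0 to 4) X[k] · e^(2πikn/5)

Computing each x[n]:
x[0] = 3
x[1] = 0
x[2] = 1
x[3] = 3
x[4] = -3

x = [3, 0, 1, 3, -3]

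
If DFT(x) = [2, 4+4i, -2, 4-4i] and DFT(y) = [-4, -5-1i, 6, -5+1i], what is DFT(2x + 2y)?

By linearity: DFT(2x + 2y) = 2·DFT(x) + 2·DFT(y)
= 2·[2, 4+4i, -2, 4-4i] + 2·[-4, -5-1i, 6, -5+1i]

Computing element-wise:
Z[0] = 2·(2) + 2·(-4) = -4
Z[1] = 2·(4+4i) + 2·(-5-1i) = -2+6i
Z[2] = 2·(-2) + 2·(6) = 8
Z[3] = 2·(4-4i) + 2·(-5+1i) = -2-6i

DFT(2x + 2y) = 2·X + 2·Y = [-4, -2+6i, 8, -2-6i]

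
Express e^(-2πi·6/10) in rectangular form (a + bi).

ω_10^6 = e^(-2πi·6/10)
= cos(-2π·6/10) + i·sin(-2π·6/10)
= cos(-12π/10) + i·sin(-12π/10)

ω_10^6 = cos(-12π/10) + i·sin(-12π/10) = -0.8090+0.5878i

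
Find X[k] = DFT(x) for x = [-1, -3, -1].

X[k] = Σ(n=0 to 2) x[n] · ω_3^(nk)
where ω_3 = e^(-2πi/3)

Computing each X[k]:
X[0] = -5
X[1] = 1.0000+1.7321i
X[2] = 1.0000-1.7321i

X = [-5, 1.0000+1.7321i, 1.0000-1.7321i]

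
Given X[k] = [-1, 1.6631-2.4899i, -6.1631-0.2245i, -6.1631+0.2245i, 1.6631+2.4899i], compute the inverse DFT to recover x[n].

x[n] = (1/5) Σ(k=0 to 4) X[k] · e^(2πikn/5)

Computing each x[n]:
x[0] = -2
x[1] = 3
x[2] = -1
x[3] = -2
x[4] = 1

x = [-2, 3, -1, -2, 1]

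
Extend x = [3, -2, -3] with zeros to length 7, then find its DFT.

Original 3-point DFT: [-2, 5.5000-0.8660i, 5.5000+0.8660i]
Zero-padded 7-point DFT provides frequency interpolation.

DFT_7([x, 0, ...]) = [-2, 2.4206+4.4884i, 6.1479+0.6482i, 2.9315-1.4777i, 2.9315+1.4777i, 6.1479-0.6482i, 2.4206-4.4884i]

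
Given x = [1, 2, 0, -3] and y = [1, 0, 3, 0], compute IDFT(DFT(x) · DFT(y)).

(x ⊛ y)[n] = Σ(m=0 to 3) x[m] · y[(n-m) mod 4]

Computing each output sample:
(x ⊛ y)[0] = 1
(x ⊛ y)[1] = -7
(x ⊛ y)[2] = 3
(x ⊛ y)[3] = 3

x ⊛ y = [1, -7, 3, 3]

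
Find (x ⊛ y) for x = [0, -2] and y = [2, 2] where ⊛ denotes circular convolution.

(x ⊛ y)[n] = Σ(m=0 to 1) x[m] · y[(n-m) mod 2]

Computing each output sample:
(x ⊛ y)[0] = -4
(x ⊛ y)[1] = -4

x ⊛ y = [-4, -4]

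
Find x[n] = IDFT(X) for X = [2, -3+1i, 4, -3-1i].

x[n] = (1/4) Σ(k=0 to 3) X[k] · e^(2πikn/4)

Computing each x[n]:
x[0] = 0
x[1] = -1
x[2] = 3
x[3] = 0

x = [0, -1, 3, 0]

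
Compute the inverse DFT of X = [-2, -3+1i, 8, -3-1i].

x[n] = (1/4) Σ(k=0 to 3) X[k] · e^(2πikn/4)

Computing each x[n]:
x[0] = 0
x[1] = -3
x[2] = 3
x[3] = -2

x = [0, -3, 3, -2]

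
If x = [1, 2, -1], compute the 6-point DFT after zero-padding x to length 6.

Original 3-point DFT: [2, 0.5000-2.5981i, 0.5000+2.5981i]
Zero-padded 6-point DFT provides frequency interpolation.

DFT_6([x, 0, ...]) = [2, 2.5000-0.8660i, 0.5000-2.5981i, -2, 0.5000+2.5981i, 2.5000+0.8660i]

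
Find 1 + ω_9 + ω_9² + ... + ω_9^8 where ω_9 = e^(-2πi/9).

Sum of all nth roots of unity equals 0 for n > 1 (geometric series with r ≠ 1).

0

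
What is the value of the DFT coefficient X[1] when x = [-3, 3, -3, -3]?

X[1] = Σ(n=0 to 3) x[n] · ω_4^(1n) where ω_4 = e^(-2πi/4)
= (-3)·ω_4^0 + (3)·ω_4^1 + (-3)·ω_4^2 + (-3)·ω_4^3

X[1] = -6i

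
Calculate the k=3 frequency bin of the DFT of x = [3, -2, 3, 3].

X[3] = Σ(n=0 to 3) x[n] · ω_4^(3n) where ω_4 = e^(-2πi/4)
= (3)·ω_4^0 + (-2)·ω_4^3 + (3)·ω_4^6 + (3)·ω_4^9

X[3] = -5i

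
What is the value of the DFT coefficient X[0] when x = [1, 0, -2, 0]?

X[0] = Σ(n=0 to 3) x[n] · ω_4^0 = Σ x[n]
= (1) + (0) + (-2) + (0)

X[0] = -1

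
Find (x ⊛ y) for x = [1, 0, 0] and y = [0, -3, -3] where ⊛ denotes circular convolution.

(x ⊛ y)[n] = Σ(m=0 to 2) x[m] · y[(n-m) mod 3]

Computing each output sample:
(x ⊛ y)[0] = 0
(x ⊛ y)[1] = -3
(x ⊛ y)[2] = -3

x ⊛ y = [0, -3, -3]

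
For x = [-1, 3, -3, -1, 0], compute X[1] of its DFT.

X[1] = Σ(n=0 to 4) x[n] · ω_5^(1n) where ω_5 = e^(-2πi/5)
= (-1)·ω_5^0 + (3)·ω_5^1 + (-3)·ω_5^2 + (-1)·ω_5^3 + (0)·ω_5^4

X[1] = 3.1631-1.6776i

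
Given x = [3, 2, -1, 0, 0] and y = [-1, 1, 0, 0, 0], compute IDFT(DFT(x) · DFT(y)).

(x ⊛ y)[n] = Σ(m=0 to 4) x[m] · y[(n-m) mod 5]

Computing each output sample:
(x ⊛ y)[0] = -3
(x ⊛ y)[1] = 1
(x ⊛ y)[2] = 3
(x ⊛ y)[3] = -1
(x ⊛ y)[4] = 0

x ⊛ y = [-3, 1, 3, -1, 0]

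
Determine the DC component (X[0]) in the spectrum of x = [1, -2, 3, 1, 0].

X[0] = Σ(n=0 to 4) x[n] · ω_5^0 = Σ x[n]
= (1) + (-2) + (3) + (1) + (0)

X[0] = 3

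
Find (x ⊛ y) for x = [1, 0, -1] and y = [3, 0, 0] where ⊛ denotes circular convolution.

(x ⊛ y)[n] = Σ(m=0 to 2) x[m] · y[(n-m) mod 3]

Computing each output sample:
(x ⊛ y)[0] = 3
(x ⊛ y)[1] = 0
(x ⊛ y)[2] = -3

x ⊛ y = [3, 0, -3]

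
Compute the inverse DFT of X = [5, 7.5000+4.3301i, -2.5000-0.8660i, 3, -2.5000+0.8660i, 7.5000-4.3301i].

x[n] = (1/6) Σ(k=0 to 5) X[k] · e^(2πikn/6)

Computing each x[n]:
x[0] = 3
x[1] = 1
x[2] = -1
x[3] = -3
x[4] = 2
x[5] = 3

x = [3, 1, -1, -3, 2, 3]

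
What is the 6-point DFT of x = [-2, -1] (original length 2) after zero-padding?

Original 2-point DFT: [-3, -1]
Zero-padded 6-point DFT provides frequency interpolation.

DFT_6([x, 0, ...]) = [-3, -2.5000+0.8660i, -1.5000+0.8660i, -1, -1.5000-0.8660i, -2.5000-0.8660i]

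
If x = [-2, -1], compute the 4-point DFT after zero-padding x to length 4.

Original 2-point DFT: [-3, -1]
Zero-padded 4-point DFT provides frequency interpolation.

DFT_4([x, 0, ...]) = [-3, -2+1i, -1, -2-1i]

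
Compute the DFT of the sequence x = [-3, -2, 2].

X[k] = Σ(n=0 to 2) x[n] · ω_3^(nk)
where ω_3 = e^(-2πi/3)

Computing each X[k]:
X[0] = -3
X[1] = -3.0000+3.4641i
X[2] = -3.0000-3.4641i

X = [-3, -3.0000+3.4641i, -3.0000-3.4641i]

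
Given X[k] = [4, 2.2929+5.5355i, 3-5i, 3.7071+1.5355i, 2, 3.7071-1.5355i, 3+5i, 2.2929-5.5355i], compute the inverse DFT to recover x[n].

x[n] = (1/8) Σ(k=0 to 7) X[k] · e^(2πikn/8)

Computing each x[n]:
x[0] = 3
x[1] = 0
x[2] = -1
x[3] = -2
x[4] = 0
x[5] = 3
x[6] = 1
x[7] = 0

x = [3, 0, -1, -2, 0, 3, 1, 0]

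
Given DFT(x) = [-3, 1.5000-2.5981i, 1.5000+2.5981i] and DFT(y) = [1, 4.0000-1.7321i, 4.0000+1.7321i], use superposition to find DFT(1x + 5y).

By linearity: DFT(1x + 5y) = 1·DFT(x) + 5·DFT(y)
= 1·[-3, 1.5000-2.5981i, 1.5000+2.5981i] + 5·[1, 4.0000-1.7321i, 4.0000+1.7321i]

Computing element-wise:
Z[0] = 1·(-3) + 5·(1) = 2
Z[1] = 1·(1.5000-2.5981i) + 5·(4.0000-1.7321i) = 21.5000-11.2586i
Z[2] = 1·(1.5000+2.5981i) + 5·(4.0000+1.7321i) = 21.5000+11.2586i

DFT(1x + 5y) = 1·X + 5·Y = [2, 21.5000-11.2586i, 21.5000+11.2586i]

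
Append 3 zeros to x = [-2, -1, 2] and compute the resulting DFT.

Original 3-point DFT: [-1, -2.5000+2.5981i, -2.5000-2.5981i]
Zero-padded 6-point DFT provides frequency interpolation.

DFT_6([x, 0, ...]) = [-1, -3.5000-0.8660i, -2.5000+2.5981i, 1, -2.5000-2.5981i, -3.5000+0.8660i]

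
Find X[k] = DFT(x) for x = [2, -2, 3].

X[k] = Σ(n=0 to 2) x[n] · ω_3^(nk)
where ω_3 = e^(-2πi/3)

Computing each X[k]:
X[0] = 3
X[1] = 1.5000+4.3301i
X[2] = 1.5000-4.3301i

X = [3, 1.5000+4.3301i, 1.5000-4.3301i]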